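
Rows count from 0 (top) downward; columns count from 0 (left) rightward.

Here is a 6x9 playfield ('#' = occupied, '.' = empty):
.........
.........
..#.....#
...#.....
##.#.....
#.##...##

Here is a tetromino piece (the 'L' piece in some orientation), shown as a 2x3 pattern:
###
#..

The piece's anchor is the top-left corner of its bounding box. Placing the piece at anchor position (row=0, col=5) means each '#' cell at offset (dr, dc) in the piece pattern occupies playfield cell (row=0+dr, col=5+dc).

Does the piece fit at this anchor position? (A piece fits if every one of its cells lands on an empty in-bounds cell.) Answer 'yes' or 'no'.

Answer: yes

Derivation:
Check each piece cell at anchor (0, 5):
  offset (0,0) -> (0,5): empty -> OK
  offset (0,1) -> (0,6): empty -> OK
  offset (0,2) -> (0,7): empty -> OK
  offset (1,0) -> (1,5): empty -> OK
All cells valid: yes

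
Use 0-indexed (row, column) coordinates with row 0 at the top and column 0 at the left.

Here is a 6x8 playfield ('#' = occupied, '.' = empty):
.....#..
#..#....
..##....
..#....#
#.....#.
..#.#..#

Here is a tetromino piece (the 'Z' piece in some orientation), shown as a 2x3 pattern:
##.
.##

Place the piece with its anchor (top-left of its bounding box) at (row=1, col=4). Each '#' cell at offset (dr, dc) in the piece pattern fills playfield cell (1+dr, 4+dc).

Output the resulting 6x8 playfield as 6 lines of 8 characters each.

Answer: .....#..
#..###..
..##.##.
..#....#
#.....#.
..#.#..#

Derivation:
Fill (1+0,4+0) = (1,4)
Fill (1+0,4+1) = (1,5)
Fill (1+1,4+1) = (2,5)
Fill (1+1,4+2) = (2,6)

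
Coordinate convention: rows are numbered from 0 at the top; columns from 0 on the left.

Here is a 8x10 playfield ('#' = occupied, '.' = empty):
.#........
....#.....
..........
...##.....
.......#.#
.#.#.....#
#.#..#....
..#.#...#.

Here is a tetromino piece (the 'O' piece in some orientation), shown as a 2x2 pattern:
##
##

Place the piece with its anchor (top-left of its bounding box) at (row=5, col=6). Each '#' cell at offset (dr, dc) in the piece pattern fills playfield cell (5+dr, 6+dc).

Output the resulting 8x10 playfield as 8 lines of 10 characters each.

Fill (5+0,6+0) = (5,6)
Fill (5+0,6+1) = (5,7)
Fill (5+1,6+0) = (6,6)
Fill (5+1,6+1) = (6,7)

Answer: .#........
....#.....
..........
...##.....
.......#.#
.#.#..##.#
#.#..###..
..#.#...#.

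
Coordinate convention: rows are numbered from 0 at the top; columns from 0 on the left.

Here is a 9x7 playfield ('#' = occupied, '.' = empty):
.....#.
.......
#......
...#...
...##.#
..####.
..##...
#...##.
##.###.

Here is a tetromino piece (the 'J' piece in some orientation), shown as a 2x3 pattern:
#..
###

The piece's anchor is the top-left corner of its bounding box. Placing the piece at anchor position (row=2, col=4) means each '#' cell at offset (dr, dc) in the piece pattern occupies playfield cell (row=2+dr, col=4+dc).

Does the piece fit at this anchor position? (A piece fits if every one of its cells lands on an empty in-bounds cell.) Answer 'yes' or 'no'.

Check each piece cell at anchor (2, 4):
  offset (0,0) -> (2,4): empty -> OK
  offset (1,0) -> (3,4): empty -> OK
  offset (1,1) -> (3,5): empty -> OK
  offset (1,2) -> (3,6): empty -> OK
All cells valid: yes

Answer: yes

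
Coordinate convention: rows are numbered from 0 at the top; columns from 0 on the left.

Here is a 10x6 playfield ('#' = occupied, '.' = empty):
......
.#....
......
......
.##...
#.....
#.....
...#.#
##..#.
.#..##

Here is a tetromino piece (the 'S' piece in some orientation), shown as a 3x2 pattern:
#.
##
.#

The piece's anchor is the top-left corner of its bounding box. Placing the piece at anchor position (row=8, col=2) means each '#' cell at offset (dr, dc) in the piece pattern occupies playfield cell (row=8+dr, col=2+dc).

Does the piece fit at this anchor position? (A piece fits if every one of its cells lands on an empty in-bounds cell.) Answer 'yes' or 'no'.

Answer: no

Derivation:
Check each piece cell at anchor (8, 2):
  offset (0,0) -> (8,2): empty -> OK
  offset (1,0) -> (9,2): empty -> OK
  offset (1,1) -> (9,3): empty -> OK
  offset (2,1) -> (10,3): out of bounds -> FAIL
All cells valid: no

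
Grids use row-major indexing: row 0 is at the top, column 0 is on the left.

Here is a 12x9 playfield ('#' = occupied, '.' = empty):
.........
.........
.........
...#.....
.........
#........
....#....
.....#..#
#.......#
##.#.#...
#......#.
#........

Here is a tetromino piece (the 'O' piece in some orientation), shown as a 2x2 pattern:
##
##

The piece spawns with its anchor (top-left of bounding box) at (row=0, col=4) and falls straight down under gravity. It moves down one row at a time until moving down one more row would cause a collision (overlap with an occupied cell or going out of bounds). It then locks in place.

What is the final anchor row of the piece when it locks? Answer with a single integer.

Answer: 4

Derivation:
Spawn at (row=0, col=4). Try each row:
  row 0: fits
  row 1: fits
  row 2: fits
  row 3: fits
  row 4: fits
  row 5: blocked -> lock at row 4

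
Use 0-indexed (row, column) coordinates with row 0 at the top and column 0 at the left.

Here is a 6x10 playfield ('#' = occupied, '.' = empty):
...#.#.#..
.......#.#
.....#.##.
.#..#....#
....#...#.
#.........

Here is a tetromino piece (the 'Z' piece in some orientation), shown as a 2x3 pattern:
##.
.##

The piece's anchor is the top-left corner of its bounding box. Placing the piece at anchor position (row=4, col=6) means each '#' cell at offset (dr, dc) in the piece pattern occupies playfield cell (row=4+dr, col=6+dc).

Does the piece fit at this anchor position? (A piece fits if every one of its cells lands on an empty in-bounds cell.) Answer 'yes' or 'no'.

Check each piece cell at anchor (4, 6):
  offset (0,0) -> (4,6): empty -> OK
  offset (0,1) -> (4,7): empty -> OK
  offset (1,1) -> (5,7): empty -> OK
  offset (1,2) -> (5,8): empty -> OK
All cells valid: yes

Answer: yes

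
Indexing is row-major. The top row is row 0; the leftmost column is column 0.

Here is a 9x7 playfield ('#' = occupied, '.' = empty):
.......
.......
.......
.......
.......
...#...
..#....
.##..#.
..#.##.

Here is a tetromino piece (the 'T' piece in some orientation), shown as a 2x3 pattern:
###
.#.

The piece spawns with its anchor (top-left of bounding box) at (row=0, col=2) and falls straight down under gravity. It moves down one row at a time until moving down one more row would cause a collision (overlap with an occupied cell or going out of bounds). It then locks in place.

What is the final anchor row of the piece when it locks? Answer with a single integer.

Answer: 3

Derivation:
Spawn at (row=0, col=2). Try each row:
  row 0: fits
  row 1: fits
  row 2: fits
  row 3: fits
  row 4: blocked -> lock at row 3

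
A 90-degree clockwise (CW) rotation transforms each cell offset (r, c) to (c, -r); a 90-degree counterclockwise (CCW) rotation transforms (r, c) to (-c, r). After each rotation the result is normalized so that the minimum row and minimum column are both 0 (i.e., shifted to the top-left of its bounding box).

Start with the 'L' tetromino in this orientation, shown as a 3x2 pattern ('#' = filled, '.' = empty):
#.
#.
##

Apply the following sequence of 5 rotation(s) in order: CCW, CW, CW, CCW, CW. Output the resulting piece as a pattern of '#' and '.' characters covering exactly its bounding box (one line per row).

Answer: ###
#..

Derivation:
Start:
#.
#.
##
After rotation 1 (CCW):
..#
###
After rotation 2 (CW):
#.
#.
##
After rotation 3 (CW):
###
#..
After rotation 4 (CCW):
#.
#.
##
After rotation 5 (CW):
###
#..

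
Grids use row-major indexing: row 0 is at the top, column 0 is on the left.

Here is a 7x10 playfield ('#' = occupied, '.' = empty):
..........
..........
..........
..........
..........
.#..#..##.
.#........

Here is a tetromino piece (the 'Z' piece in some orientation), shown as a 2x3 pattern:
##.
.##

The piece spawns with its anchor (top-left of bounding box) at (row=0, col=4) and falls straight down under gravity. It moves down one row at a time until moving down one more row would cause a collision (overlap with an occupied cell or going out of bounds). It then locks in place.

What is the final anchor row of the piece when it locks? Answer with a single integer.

Spawn at (row=0, col=4). Try each row:
  row 0: fits
  row 1: fits
  row 2: fits
  row 3: fits
  row 4: fits
  row 5: blocked -> lock at row 4

Answer: 4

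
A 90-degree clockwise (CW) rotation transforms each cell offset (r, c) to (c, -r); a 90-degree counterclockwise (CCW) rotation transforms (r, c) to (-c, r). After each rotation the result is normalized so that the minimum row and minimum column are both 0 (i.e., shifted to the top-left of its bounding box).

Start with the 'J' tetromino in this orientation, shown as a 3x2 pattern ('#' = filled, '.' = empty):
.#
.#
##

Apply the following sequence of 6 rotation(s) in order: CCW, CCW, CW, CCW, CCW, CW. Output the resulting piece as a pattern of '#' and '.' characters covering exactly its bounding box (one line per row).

Answer: ##
#.
#.

Derivation:
Start:
.#
.#
##
After rotation 1 (CCW):
###
..#
After rotation 2 (CCW):
##
#.
#.
After rotation 3 (CW):
###
..#
After rotation 4 (CCW):
##
#.
#.
After rotation 5 (CCW):
#..
###
After rotation 6 (CW):
##
#.
#.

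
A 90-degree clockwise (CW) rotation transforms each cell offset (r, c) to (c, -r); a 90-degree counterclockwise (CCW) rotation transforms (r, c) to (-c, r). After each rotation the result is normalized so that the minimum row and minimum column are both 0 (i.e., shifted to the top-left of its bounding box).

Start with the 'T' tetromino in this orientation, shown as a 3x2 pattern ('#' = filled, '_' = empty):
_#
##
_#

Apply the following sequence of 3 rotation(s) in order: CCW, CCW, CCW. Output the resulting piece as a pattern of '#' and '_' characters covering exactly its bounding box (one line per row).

Answer: _#_
###

Derivation:
Start:
_#
##
_#
After rotation 1 (CCW):
###
_#_
After rotation 2 (CCW):
#_
##
#_
After rotation 3 (CCW):
_#_
###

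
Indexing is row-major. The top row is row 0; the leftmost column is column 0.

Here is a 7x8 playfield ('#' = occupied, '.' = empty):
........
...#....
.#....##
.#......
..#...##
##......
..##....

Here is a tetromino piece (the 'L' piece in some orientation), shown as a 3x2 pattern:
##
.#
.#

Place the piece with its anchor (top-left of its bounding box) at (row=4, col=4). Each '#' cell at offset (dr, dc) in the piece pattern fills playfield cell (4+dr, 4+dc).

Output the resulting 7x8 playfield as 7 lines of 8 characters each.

Answer: ........
...#....
.#....##
.#......
..#.####
##...#..
..##.#..

Derivation:
Fill (4+0,4+0) = (4,4)
Fill (4+0,4+1) = (4,5)
Fill (4+1,4+1) = (5,5)
Fill (4+2,4+1) = (6,5)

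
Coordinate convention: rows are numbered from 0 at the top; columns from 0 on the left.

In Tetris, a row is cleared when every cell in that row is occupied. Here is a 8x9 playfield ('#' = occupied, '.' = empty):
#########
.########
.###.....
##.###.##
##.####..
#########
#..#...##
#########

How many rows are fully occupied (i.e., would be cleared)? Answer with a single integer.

Answer: 3

Derivation:
Check each row:
  row 0: 0 empty cells -> FULL (clear)
  row 1: 1 empty cell -> not full
  row 2: 6 empty cells -> not full
  row 3: 2 empty cells -> not full
  row 4: 3 empty cells -> not full
  row 5: 0 empty cells -> FULL (clear)
  row 6: 5 empty cells -> not full
  row 7: 0 empty cells -> FULL (clear)
Total rows cleared: 3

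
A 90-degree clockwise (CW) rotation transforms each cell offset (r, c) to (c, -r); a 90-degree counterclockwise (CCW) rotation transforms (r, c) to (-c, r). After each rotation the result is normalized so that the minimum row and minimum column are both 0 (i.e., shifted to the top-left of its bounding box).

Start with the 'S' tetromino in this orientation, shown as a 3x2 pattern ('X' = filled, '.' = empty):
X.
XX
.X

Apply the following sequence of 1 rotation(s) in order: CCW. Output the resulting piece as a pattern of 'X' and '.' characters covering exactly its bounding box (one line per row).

Start:
X.
XX
.X
After rotation 1 (CCW):
.XX
XX.

Answer: .XX
XX.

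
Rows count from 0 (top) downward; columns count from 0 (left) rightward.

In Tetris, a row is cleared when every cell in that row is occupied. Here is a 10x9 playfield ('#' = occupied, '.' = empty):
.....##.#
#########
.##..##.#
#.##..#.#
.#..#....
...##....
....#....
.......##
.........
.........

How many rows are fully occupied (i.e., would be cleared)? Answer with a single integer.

Answer: 1

Derivation:
Check each row:
  row 0: 6 empty cells -> not full
  row 1: 0 empty cells -> FULL (clear)
  row 2: 4 empty cells -> not full
  row 3: 4 empty cells -> not full
  row 4: 7 empty cells -> not full
  row 5: 7 empty cells -> not full
  row 6: 8 empty cells -> not full
  row 7: 7 empty cells -> not full
  row 8: 9 empty cells -> not full
  row 9: 9 empty cells -> not full
Total rows cleared: 1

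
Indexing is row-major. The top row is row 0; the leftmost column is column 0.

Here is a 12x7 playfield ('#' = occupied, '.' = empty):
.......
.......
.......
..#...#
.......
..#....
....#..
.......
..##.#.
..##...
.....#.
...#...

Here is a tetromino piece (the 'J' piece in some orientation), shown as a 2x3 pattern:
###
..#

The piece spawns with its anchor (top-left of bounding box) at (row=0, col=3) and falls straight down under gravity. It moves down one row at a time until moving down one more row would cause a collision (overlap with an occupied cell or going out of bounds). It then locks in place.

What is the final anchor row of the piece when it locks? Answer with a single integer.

Answer: 5

Derivation:
Spawn at (row=0, col=3). Try each row:
  row 0: fits
  row 1: fits
  row 2: fits
  row 3: fits
  row 4: fits
  row 5: fits
  row 6: blocked -> lock at row 5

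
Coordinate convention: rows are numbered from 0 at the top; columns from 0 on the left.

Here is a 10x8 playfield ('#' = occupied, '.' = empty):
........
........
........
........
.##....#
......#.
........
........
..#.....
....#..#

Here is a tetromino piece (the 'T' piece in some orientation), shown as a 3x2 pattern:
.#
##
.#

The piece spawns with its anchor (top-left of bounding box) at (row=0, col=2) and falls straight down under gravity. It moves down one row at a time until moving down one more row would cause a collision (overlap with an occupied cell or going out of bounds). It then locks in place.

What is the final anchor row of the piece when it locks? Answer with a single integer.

Answer: 2

Derivation:
Spawn at (row=0, col=2). Try each row:
  row 0: fits
  row 1: fits
  row 2: fits
  row 3: blocked -> lock at row 2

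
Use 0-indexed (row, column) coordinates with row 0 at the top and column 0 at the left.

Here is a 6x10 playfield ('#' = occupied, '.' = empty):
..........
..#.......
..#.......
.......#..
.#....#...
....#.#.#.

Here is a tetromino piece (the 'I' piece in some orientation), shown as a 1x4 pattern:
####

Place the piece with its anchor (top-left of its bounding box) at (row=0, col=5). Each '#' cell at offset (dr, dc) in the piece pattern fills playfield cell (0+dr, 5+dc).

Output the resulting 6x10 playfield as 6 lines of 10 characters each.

Fill (0+0,5+0) = (0,5)
Fill (0+0,5+1) = (0,6)
Fill (0+0,5+2) = (0,7)
Fill (0+0,5+3) = (0,8)

Answer: .....####.
..#.......
..#.......
.......#..
.#....#...
....#.#.#.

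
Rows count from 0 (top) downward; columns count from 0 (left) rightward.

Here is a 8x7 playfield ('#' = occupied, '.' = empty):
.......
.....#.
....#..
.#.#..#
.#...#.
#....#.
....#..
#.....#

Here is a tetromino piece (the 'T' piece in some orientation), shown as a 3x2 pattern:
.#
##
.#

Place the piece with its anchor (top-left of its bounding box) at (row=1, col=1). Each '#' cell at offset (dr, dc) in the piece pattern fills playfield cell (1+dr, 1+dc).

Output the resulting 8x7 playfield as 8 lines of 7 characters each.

Answer: .......
..#..#.
.##.#..
.###..#
.#...#.
#....#.
....#..
#.....#

Derivation:
Fill (1+0,1+1) = (1,2)
Fill (1+1,1+0) = (2,1)
Fill (1+1,1+1) = (2,2)
Fill (1+2,1+1) = (3,2)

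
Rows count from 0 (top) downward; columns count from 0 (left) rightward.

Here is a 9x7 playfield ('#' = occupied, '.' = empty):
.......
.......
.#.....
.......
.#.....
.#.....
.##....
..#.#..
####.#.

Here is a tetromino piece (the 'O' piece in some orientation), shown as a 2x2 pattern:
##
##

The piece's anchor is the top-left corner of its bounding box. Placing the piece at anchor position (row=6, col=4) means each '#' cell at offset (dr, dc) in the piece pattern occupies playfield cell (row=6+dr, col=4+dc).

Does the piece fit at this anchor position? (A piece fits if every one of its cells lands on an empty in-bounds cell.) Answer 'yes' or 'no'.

Check each piece cell at anchor (6, 4):
  offset (0,0) -> (6,4): empty -> OK
  offset (0,1) -> (6,5): empty -> OK
  offset (1,0) -> (7,4): occupied ('#') -> FAIL
  offset (1,1) -> (7,5): empty -> OK
All cells valid: no

Answer: no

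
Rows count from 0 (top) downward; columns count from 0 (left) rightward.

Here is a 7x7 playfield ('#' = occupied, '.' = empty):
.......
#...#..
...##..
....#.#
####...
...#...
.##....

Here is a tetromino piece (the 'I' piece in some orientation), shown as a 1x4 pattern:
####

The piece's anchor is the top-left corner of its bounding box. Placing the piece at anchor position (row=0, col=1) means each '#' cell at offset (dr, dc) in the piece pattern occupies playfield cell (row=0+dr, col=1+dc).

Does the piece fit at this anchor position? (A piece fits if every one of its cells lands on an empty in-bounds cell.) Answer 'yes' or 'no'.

Check each piece cell at anchor (0, 1):
  offset (0,0) -> (0,1): empty -> OK
  offset (0,1) -> (0,2): empty -> OK
  offset (0,2) -> (0,3): empty -> OK
  offset (0,3) -> (0,4): empty -> OK
All cells valid: yes

Answer: yes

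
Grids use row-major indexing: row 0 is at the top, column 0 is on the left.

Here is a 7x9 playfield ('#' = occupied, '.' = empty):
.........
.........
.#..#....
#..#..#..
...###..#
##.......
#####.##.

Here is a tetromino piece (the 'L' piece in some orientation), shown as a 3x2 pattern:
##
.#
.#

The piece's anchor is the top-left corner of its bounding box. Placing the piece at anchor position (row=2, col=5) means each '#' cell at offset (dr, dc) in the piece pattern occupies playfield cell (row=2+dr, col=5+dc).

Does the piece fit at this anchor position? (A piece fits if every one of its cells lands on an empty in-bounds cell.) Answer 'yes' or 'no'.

Check each piece cell at anchor (2, 5):
  offset (0,0) -> (2,5): empty -> OK
  offset (0,1) -> (2,6): empty -> OK
  offset (1,1) -> (3,6): occupied ('#') -> FAIL
  offset (2,1) -> (4,6): empty -> OK
All cells valid: no

Answer: no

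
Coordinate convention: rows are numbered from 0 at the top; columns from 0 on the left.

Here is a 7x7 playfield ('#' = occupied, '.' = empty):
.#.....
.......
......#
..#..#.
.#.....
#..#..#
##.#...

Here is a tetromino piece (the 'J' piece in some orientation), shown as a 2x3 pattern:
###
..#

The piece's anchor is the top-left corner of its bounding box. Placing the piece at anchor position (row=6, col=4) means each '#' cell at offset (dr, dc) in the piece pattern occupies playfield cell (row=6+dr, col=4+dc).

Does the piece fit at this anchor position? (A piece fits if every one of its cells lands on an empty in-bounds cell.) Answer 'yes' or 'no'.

Answer: no

Derivation:
Check each piece cell at anchor (6, 4):
  offset (0,0) -> (6,4): empty -> OK
  offset (0,1) -> (6,5): empty -> OK
  offset (0,2) -> (6,6): empty -> OK
  offset (1,2) -> (7,6): out of bounds -> FAIL
All cells valid: no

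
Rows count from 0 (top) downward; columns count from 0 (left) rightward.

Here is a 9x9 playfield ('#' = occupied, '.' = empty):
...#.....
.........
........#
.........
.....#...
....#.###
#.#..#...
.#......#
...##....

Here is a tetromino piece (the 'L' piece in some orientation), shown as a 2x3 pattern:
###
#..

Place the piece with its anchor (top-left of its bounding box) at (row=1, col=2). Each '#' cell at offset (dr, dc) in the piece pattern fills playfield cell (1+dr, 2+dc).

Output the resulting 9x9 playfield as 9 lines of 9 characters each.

Fill (1+0,2+0) = (1,2)
Fill (1+0,2+1) = (1,3)
Fill (1+0,2+2) = (1,4)
Fill (1+1,2+0) = (2,2)

Answer: ...#.....
..###....
..#.....#
.........
.....#...
....#.###
#.#..#...
.#......#
...##....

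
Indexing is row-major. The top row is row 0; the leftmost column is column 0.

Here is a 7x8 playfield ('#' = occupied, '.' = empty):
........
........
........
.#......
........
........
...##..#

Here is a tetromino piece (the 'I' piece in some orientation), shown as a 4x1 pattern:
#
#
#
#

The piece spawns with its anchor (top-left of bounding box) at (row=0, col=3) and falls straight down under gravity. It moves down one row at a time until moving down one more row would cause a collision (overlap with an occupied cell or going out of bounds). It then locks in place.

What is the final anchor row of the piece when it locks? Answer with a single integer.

Spawn at (row=0, col=3). Try each row:
  row 0: fits
  row 1: fits
  row 2: fits
  row 3: blocked -> lock at row 2

Answer: 2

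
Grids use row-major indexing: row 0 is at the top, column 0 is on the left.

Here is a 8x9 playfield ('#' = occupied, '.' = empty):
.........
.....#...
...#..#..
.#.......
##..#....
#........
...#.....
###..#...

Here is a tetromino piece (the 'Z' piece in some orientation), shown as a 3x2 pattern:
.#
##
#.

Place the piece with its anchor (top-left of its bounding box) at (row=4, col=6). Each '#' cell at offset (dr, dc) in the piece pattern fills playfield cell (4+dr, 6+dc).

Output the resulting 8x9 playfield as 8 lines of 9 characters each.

Answer: .........
.....#...
...#..#..
.#.......
##..#..#.
#.....##.
...#..#..
###..#...

Derivation:
Fill (4+0,6+1) = (4,7)
Fill (4+1,6+0) = (5,6)
Fill (4+1,6+1) = (5,7)
Fill (4+2,6+0) = (6,6)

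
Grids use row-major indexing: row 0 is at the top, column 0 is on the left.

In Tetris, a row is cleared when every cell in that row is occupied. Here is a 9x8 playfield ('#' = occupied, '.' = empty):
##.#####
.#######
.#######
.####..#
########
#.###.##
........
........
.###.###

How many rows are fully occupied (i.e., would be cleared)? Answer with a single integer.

Check each row:
  row 0: 1 empty cell -> not full
  row 1: 1 empty cell -> not full
  row 2: 1 empty cell -> not full
  row 3: 3 empty cells -> not full
  row 4: 0 empty cells -> FULL (clear)
  row 5: 2 empty cells -> not full
  row 6: 8 empty cells -> not full
  row 7: 8 empty cells -> not full
  row 8: 2 empty cells -> not full
Total rows cleared: 1

Answer: 1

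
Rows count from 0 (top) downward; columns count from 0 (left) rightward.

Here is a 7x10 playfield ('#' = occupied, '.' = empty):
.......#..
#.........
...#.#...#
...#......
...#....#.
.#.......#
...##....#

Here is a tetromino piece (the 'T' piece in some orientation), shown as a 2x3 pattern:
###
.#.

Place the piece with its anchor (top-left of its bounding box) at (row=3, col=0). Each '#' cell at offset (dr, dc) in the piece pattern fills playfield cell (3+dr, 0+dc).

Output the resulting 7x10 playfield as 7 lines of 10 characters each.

Fill (3+0,0+0) = (3,0)
Fill (3+0,0+1) = (3,1)
Fill (3+0,0+2) = (3,2)
Fill (3+1,0+1) = (4,1)

Answer: .......#..
#.........
...#.#...#
####......
.#.#....#.
.#.......#
...##....#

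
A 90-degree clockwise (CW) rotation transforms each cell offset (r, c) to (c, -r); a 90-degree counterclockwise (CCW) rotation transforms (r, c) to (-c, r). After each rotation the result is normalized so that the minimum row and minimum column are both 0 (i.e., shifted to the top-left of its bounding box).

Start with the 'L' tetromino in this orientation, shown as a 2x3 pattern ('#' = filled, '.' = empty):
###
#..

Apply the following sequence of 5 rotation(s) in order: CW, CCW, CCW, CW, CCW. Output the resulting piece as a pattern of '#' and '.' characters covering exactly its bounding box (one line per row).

Start:
###
#..
After rotation 1 (CW):
##
.#
.#
After rotation 2 (CCW):
###
#..
After rotation 3 (CCW):
#.
#.
##
After rotation 4 (CW):
###
#..
After rotation 5 (CCW):
#.
#.
##

Answer: #.
#.
##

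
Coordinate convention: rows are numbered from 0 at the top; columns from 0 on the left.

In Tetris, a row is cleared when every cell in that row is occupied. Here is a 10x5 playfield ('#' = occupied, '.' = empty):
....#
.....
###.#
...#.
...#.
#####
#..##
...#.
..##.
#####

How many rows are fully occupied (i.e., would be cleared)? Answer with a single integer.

Answer: 2

Derivation:
Check each row:
  row 0: 4 empty cells -> not full
  row 1: 5 empty cells -> not full
  row 2: 1 empty cell -> not full
  row 3: 4 empty cells -> not full
  row 4: 4 empty cells -> not full
  row 5: 0 empty cells -> FULL (clear)
  row 6: 2 empty cells -> not full
  row 7: 4 empty cells -> not full
  row 8: 3 empty cells -> not full
  row 9: 0 empty cells -> FULL (clear)
Total rows cleared: 2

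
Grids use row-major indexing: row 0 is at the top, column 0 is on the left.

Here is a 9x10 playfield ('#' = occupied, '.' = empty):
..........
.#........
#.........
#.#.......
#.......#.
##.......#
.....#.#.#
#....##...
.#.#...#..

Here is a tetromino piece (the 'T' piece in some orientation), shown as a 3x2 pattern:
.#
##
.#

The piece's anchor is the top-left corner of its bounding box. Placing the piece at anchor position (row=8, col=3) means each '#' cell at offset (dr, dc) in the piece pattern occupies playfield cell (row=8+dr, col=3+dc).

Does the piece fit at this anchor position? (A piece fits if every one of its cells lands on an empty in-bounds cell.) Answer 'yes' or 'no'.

Check each piece cell at anchor (8, 3):
  offset (0,1) -> (8,4): empty -> OK
  offset (1,0) -> (9,3): out of bounds -> FAIL
  offset (1,1) -> (9,4): out of bounds -> FAIL
  offset (2,1) -> (10,4): out of bounds -> FAIL
All cells valid: no

Answer: no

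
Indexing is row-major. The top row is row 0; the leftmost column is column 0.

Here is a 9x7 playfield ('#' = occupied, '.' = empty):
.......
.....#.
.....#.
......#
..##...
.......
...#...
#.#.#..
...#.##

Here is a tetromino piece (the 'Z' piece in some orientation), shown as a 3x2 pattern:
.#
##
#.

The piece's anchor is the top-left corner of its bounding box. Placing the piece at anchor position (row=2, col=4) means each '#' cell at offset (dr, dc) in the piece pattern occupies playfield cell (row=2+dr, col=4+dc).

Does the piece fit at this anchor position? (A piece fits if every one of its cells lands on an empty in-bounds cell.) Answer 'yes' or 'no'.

Answer: no

Derivation:
Check each piece cell at anchor (2, 4):
  offset (0,1) -> (2,5): occupied ('#') -> FAIL
  offset (1,0) -> (3,4): empty -> OK
  offset (1,1) -> (3,5): empty -> OK
  offset (2,0) -> (4,4): empty -> OK
All cells valid: no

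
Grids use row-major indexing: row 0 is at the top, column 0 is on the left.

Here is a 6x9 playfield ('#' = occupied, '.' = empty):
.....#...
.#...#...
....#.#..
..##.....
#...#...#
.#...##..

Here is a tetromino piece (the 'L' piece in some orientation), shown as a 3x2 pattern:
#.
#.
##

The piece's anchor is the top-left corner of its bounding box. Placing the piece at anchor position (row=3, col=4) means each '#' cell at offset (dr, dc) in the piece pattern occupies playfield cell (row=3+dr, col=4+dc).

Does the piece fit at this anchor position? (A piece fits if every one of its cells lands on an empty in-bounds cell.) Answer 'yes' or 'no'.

Answer: no

Derivation:
Check each piece cell at anchor (3, 4):
  offset (0,0) -> (3,4): empty -> OK
  offset (1,0) -> (4,4): occupied ('#') -> FAIL
  offset (2,0) -> (5,4): empty -> OK
  offset (2,1) -> (5,5): occupied ('#') -> FAIL
All cells valid: no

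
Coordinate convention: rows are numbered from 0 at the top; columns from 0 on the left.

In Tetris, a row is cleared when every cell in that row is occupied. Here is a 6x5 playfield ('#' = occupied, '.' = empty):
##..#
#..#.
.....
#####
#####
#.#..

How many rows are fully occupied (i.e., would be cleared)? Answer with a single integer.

Check each row:
  row 0: 2 empty cells -> not full
  row 1: 3 empty cells -> not full
  row 2: 5 empty cells -> not full
  row 3: 0 empty cells -> FULL (clear)
  row 4: 0 empty cells -> FULL (clear)
  row 5: 3 empty cells -> not full
Total rows cleared: 2

Answer: 2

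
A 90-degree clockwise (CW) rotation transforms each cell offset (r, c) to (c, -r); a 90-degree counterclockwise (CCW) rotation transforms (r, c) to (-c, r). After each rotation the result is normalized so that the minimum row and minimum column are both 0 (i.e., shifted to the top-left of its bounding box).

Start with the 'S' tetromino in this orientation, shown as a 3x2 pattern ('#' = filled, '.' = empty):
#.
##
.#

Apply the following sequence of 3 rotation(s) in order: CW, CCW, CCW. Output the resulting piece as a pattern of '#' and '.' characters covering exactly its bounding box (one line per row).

Start:
#.
##
.#
After rotation 1 (CW):
.##
##.
After rotation 2 (CCW):
#.
##
.#
After rotation 3 (CCW):
.##
##.

Answer: .##
##.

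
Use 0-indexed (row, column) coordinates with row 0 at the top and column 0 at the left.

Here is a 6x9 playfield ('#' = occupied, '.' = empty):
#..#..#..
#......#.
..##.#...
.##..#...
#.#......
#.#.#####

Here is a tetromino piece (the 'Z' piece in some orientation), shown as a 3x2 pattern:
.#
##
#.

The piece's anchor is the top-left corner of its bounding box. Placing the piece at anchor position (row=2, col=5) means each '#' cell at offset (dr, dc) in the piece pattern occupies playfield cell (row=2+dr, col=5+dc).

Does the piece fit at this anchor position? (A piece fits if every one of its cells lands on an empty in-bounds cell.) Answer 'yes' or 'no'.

Answer: no

Derivation:
Check each piece cell at anchor (2, 5):
  offset (0,1) -> (2,6): empty -> OK
  offset (1,0) -> (3,5): occupied ('#') -> FAIL
  offset (1,1) -> (3,6): empty -> OK
  offset (2,0) -> (4,5): empty -> OK
All cells valid: no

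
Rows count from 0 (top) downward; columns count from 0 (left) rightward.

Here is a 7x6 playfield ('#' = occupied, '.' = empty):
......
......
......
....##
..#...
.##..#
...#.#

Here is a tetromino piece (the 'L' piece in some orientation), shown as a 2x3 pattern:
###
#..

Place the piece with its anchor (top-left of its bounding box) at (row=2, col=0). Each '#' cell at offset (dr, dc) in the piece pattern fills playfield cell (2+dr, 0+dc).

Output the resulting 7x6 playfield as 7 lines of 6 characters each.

Fill (2+0,0+0) = (2,0)
Fill (2+0,0+1) = (2,1)
Fill (2+0,0+2) = (2,2)
Fill (2+1,0+0) = (3,0)

Answer: ......
......
###...
#...##
..#...
.##..#
...#.#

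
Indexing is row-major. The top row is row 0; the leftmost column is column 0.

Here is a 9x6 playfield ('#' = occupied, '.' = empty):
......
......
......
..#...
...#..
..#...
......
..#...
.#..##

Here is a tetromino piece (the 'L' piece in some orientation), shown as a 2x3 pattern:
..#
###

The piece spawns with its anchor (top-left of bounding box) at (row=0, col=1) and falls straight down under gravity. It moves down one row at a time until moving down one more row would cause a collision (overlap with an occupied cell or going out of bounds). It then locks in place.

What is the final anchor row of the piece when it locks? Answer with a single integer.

Answer: 1

Derivation:
Spawn at (row=0, col=1). Try each row:
  row 0: fits
  row 1: fits
  row 2: blocked -> lock at row 1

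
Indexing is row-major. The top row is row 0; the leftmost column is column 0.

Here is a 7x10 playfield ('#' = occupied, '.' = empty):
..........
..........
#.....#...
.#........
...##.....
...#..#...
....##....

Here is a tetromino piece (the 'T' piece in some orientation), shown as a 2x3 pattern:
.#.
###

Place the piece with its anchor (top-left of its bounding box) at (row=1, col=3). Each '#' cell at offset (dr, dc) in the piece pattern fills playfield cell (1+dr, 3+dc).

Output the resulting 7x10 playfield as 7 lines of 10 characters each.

Fill (1+0,3+1) = (1,4)
Fill (1+1,3+0) = (2,3)
Fill (1+1,3+1) = (2,4)
Fill (1+1,3+2) = (2,5)

Answer: ..........
....#.....
#..####...
.#........
...##.....
...#..#...
....##....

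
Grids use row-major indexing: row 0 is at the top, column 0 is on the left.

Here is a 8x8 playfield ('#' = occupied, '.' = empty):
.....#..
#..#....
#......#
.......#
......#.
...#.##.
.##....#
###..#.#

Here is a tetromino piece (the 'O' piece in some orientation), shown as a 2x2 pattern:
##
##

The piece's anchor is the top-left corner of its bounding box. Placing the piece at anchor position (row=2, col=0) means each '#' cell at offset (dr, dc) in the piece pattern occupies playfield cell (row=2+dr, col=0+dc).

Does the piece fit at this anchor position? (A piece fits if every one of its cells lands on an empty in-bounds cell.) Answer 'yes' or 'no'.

Answer: no

Derivation:
Check each piece cell at anchor (2, 0):
  offset (0,0) -> (2,0): occupied ('#') -> FAIL
  offset (0,1) -> (2,1): empty -> OK
  offset (1,0) -> (3,0): empty -> OK
  offset (1,1) -> (3,1): empty -> OK
All cells valid: no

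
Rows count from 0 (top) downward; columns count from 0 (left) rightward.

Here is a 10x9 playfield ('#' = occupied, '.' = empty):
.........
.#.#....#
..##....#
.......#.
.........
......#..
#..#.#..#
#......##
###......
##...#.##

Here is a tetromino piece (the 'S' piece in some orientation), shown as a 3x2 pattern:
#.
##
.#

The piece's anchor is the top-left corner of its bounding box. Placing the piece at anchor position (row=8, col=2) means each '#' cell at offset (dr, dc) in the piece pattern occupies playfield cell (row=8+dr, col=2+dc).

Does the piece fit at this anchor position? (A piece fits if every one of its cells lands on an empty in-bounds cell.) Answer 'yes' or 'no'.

Check each piece cell at anchor (8, 2):
  offset (0,0) -> (8,2): occupied ('#') -> FAIL
  offset (1,0) -> (9,2): empty -> OK
  offset (1,1) -> (9,3): empty -> OK
  offset (2,1) -> (10,3): out of bounds -> FAIL
All cells valid: no

Answer: no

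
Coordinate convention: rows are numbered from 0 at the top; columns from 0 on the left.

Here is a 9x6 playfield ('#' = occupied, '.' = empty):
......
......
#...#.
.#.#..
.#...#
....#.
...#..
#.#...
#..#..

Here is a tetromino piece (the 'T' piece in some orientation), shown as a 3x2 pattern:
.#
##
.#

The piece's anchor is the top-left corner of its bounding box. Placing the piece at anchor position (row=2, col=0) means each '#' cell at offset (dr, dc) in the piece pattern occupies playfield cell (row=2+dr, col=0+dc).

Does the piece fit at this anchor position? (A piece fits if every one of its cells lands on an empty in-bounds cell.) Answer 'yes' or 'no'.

Check each piece cell at anchor (2, 0):
  offset (0,1) -> (2,1): empty -> OK
  offset (1,0) -> (3,0): empty -> OK
  offset (1,1) -> (3,1): occupied ('#') -> FAIL
  offset (2,1) -> (4,1): occupied ('#') -> FAIL
All cells valid: no

Answer: no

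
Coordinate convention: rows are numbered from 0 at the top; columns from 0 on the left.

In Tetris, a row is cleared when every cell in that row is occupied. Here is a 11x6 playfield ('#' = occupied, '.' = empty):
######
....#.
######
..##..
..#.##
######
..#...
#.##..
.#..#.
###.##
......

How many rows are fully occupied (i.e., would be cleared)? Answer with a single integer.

Check each row:
  row 0: 0 empty cells -> FULL (clear)
  row 1: 5 empty cells -> not full
  row 2: 0 empty cells -> FULL (clear)
  row 3: 4 empty cells -> not full
  row 4: 3 empty cells -> not full
  row 5: 0 empty cells -> FULL (clear)
  row 6: 5 empty cells -> not full
  row 7: 3 empty cells -> not full
  row 8: 4 empty cells -> not full
  row 9: 1 empty cell -> not full
  row 10: 6 empty cells -> not full
Total rows cleared: 3

Answer: 3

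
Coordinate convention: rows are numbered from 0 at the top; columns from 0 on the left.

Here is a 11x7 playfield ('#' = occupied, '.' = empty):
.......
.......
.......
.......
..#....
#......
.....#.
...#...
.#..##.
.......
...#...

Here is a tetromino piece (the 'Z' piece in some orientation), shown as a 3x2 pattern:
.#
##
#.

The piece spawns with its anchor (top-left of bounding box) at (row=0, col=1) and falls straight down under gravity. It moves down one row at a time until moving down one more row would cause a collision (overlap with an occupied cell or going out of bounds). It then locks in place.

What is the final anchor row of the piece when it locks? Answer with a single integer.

Answer: 2

Derivation:
Spawn at (row=0, col=1). Try each row:
  row 0: fits
  row 1: fits
  row 2: fits
  row 3: blocked -> lock at row 2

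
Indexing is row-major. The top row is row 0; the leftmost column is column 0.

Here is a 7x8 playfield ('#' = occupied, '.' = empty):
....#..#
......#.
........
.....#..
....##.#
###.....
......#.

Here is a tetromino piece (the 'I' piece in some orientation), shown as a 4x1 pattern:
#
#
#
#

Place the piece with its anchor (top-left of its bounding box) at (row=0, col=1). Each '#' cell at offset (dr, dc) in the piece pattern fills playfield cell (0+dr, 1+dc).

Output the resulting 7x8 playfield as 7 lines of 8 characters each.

Answer: .#..#..#
.#....#.
.#......
.#...#..
....##.#
###.....
......#.

Derivation:
Fill (0+0,1+0) = (0,1)
Fill (0+1,1+0) = (1,1)
Fill (0+2,1+0) = (2,1)
Fill (0+3,1+0) = (3,1)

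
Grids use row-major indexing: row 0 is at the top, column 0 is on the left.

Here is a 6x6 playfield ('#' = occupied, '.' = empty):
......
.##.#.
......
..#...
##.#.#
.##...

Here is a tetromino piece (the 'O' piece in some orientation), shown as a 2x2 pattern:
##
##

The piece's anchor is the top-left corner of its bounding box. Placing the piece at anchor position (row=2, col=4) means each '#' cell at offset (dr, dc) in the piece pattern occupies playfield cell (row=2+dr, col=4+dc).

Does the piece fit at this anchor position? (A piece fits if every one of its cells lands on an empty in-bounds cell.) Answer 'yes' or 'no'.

Answer: yes

Derivation:
Check each piece cell at anchor (2, 4):
  offset (0,0) -> (2,4): empty -> OK
  offset (0,1) -> (2,5): empty -> OK
  offset (1,0) -> (3,4): empty -> OK
  offset (1,1) -> (3,5): empty -> OK
All cells valid: yes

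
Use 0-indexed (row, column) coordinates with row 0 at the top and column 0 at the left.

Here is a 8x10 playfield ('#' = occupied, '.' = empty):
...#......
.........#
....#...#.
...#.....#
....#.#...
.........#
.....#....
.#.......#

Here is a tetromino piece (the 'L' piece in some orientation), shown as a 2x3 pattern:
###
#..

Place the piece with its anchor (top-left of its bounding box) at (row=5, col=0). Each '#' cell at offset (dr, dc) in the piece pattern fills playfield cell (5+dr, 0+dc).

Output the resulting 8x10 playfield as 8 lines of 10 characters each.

Answer: ...#......
.........#
....#...#.
...#.....#
....#.#...
###......#
#....#....
.#.......#

Derivation:
Fill (5+0,0+0) = (5,0)
Fill (5+0,0+1) = (5,1)
Fill (5+0,0+2) = (5,2)
Fill (5+1,0+0) = (6,0)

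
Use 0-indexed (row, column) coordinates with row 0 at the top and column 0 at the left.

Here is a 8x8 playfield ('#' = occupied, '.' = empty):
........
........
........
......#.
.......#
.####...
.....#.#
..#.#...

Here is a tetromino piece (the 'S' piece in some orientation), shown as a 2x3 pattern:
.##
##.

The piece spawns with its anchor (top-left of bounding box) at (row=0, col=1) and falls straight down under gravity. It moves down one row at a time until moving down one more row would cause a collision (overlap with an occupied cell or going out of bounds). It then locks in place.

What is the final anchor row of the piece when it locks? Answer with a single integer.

Answer: 3

Derivation:
Spawn at (row=0, col=1). Try each row:
  row 0: fits
  row 1: fits
  row 2: fits
  row 3: fits
  row 4: blocked -> lock at row 3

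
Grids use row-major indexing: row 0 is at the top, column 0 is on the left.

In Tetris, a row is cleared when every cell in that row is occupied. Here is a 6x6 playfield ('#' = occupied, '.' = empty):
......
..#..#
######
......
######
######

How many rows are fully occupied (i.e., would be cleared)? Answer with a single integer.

Check each row:
  row 0: 6 empty cells -> not full
  row 1: 4 empty cells -> not full
  row 2: 0 empty cells -> FULL (clear)
  row 3: 6 empty cells -> not full
  row 4: 0 empty cells -> FULL (clear)
  row 5: 0 empty cells -> FULL (clear)
Total rows cleared: 3

Answer: 3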